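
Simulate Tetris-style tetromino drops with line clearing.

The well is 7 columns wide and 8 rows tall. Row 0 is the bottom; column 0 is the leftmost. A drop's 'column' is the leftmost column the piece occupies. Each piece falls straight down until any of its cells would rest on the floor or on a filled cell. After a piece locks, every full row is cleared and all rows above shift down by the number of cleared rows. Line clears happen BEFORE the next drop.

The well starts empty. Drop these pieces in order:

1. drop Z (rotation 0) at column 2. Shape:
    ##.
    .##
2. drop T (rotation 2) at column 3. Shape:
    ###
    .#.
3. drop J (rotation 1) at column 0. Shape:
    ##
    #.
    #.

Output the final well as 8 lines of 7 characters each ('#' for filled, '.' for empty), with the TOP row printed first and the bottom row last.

Drop 1: Z rot0 at col 2 lands with bottom-row=0; cleared 0 line(s) (total 0); column heights now [0 0 2 2 1 0 0], max=2
Drop 2: T rot2 at col 3 lands with bottom-row=1; cleared 0 line(s) (total 0); column heights now [0 0 2 3 3 3 0], max=3
Drop 3: J rot1 at col 0 lands with bottom-row=0; cleared 0 line(s) (total 0); column heights now [3 3 2 3 3 3 0], max=3

Answer: .......
.......
.......
.......
.......
##.###.
#.###..
#..##..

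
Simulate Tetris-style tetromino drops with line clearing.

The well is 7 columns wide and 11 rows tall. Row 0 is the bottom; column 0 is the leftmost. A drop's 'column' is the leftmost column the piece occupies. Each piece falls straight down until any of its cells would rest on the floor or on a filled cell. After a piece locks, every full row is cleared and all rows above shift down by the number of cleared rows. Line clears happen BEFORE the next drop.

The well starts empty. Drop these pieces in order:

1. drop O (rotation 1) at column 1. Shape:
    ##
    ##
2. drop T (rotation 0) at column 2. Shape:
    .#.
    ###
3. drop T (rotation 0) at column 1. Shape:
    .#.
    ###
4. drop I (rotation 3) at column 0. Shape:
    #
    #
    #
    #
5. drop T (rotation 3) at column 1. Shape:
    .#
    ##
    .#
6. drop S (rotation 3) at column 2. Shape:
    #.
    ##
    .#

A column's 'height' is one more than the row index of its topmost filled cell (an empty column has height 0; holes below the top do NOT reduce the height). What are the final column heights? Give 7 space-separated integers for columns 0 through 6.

Drop 1: O rot1 at col 1 lands with bottom-row=0; cleared 0 line(s) (total 0); column heights now [0 2 2 0 0 0 0], max=2
Drop 2: T rot0 at col 2 lands with bottom-row=2; cleared 0 line(s) (total 0); column heights now [0 2 3 4 3 0 0], max=4
Drop 3: T rot0 at col 1 lands with bottom-row=4; cleared 0 line(s) (total 0); column heights now [0 5 6 5 3 0 0], max=6
Drop 4: I rot3 at col 0 lands with bottom-row=0; cleared 0 line(s) (total 0); column heights now [4 5 6 5 3 0 0], max=6
Drop 5: T rot3 at col 1 lands with bottom-row=6; cleared 0 line(s) (total 0); column heights now [4 8 9 5 3 0 0], max=9
Drop 6: S rot3 at col 2 lands with bottom-row=8; cleared 0 line(s) (total 0); column heights now [4 8 11 10 3 0 0], max=11

Answer: 4 8 11 10 3 0 0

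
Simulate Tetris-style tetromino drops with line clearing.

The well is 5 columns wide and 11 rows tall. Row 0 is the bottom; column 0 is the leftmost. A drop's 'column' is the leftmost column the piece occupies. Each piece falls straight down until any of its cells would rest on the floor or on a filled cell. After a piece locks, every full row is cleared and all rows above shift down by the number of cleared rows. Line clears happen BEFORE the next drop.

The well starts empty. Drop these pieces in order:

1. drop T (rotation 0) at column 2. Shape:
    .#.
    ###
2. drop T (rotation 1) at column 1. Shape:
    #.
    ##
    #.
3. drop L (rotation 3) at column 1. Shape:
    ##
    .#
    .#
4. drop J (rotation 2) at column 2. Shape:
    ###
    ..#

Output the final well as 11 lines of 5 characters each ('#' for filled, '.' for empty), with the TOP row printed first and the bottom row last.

Drop 1: T rot0 at col 2 lands with bottom-row=0; cleared 0 line(s) (total 0); column heights now [0 0 1 2 1], max=2
Drop 2: T rot1 at col 1 lands with bottom-row=0; cleared 0 line(s) (total 0); column heights now [0 3 2 2 1], max=3
Drop 3: L rot3 at col 1 lands with bottom-row=2; cleared 0 line(s) (total 0); column heights now [0 5 5 2 1], max=5
Drop 4: J rot2 at col 2 lands with bottom-row=4; cleared 0 line(s) (total 0); column heights now [0 5 6 6 6], max=6

Answer: .....
.....
.....
.....
.....
..###
.##.#
..#..
.##..
.###.
.####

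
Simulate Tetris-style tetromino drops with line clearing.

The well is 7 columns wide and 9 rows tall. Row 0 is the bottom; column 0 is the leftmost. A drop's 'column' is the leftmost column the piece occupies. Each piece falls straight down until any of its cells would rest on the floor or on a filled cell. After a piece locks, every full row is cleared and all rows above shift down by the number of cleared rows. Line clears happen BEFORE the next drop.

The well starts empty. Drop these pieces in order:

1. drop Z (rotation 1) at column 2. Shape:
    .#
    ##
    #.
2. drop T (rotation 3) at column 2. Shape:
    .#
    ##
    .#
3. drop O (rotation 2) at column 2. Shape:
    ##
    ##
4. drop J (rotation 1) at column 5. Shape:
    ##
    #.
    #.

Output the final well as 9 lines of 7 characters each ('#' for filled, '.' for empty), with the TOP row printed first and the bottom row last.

Drop 1: Z rot1 at col 2 lands with bottom-row=0; cleared 0 line(s) (total 0); column heights now [0 0 2 3 0 0 0], max=3
Drop 2: T rot3 at col 2 lands with bottom-row=3; cleared 0 line(s) (total 0); column heights now [0 0 5 6 0 0 0], max=6
Drop 3: O rot2 at col 2 lands with bottom-row=6; cleared 0 line(s) (total 0); column heights now [0 0 8 8 0 0 0], max=8
Drop 4: J rot1 at col 5 lands with bottom-row=0; cleared 0 line(s) (total 0); column heights now [0 0 8 8 0 3 3], max=8

Answer: .......
..##...
..##...
...#...
..##...
...#...
...#.##
..##.#.
..#..#.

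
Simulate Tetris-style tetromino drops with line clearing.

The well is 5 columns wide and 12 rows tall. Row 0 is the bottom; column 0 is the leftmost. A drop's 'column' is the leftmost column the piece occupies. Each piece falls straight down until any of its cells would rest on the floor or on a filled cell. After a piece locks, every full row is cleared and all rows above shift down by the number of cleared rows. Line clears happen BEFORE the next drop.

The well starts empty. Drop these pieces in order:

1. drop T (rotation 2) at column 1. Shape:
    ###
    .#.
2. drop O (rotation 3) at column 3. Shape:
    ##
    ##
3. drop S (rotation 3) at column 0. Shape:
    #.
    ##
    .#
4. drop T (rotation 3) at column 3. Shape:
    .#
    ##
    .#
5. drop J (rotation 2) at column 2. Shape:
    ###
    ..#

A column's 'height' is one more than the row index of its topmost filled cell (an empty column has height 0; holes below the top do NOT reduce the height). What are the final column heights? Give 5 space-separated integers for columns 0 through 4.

Answer: 5 4 9 9 9

Derivation:
Drop 1: T rot2 at col 1 lands with bottom-row=0; cleared 0 line(s) (total 0); column heights now [0 2 2 2 0], max=2
Drop 2: O rot3 at col 3 lands with bottom-row=2; cleared 0 line(s) (total 0); column heights now [0 2 2 4 4], max=4
Drop 3: S rot3 at col 0 lands with bottom-row=2; cleared 0 line(s) (total 0); column heights now [5 4 2 4 4], max=5
Drop 4: T rot3 at col 3 lands with bottom-row=4; cleared 0 line(s) (total 0); column heights now [5 4 2 6 7], max=7
Drop 5: J rot2 at col 2 lands with bottom-row=7; cleared 0 line(s) (total 0); column heights now [5 4 9 9 9], max=9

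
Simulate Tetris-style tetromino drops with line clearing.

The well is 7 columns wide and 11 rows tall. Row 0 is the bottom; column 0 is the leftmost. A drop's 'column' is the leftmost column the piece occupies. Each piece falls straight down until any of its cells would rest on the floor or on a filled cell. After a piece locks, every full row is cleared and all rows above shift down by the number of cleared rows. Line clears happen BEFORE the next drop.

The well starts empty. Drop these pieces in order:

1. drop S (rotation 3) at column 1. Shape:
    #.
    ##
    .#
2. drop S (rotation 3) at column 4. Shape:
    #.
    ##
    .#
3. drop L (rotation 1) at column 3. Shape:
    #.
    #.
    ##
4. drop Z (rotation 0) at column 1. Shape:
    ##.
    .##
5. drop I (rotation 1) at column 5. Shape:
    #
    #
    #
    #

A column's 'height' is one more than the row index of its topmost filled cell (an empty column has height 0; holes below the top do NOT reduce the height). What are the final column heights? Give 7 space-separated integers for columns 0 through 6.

Answer: 0 8 8 7 4 6 0

Derivation:
Drop 1: S rot3 at col 1 lands with bottom-row=0; cleared 0 line(s) (total 0); column heights now [0 3 2 0 0 0 0], max=3
Drop 2: S rot3 at col 4 lands with bottom-row=0; cleared 0 line(s) (total 0); column heights now [0 3 2 0 3 2 0], max=3
Drop 3: L rot1 at col 3 lands with bottom-row=3; cleared 0 line(s) (total 0); column heights now [0 3 2 6 4 2 0], max=6
Drop 4: Z rot0 at col 1 lands with bottom-row=6; cleared 0 line(s) (total 0); column heights now [0 8 8 7 4 2 0], max=8
Drop 5: I rot1 at col 5 lands with bottom-row=2; cleared 0 line(s) (total 0); column heights now [0 8 8 7 4 6 0], max=8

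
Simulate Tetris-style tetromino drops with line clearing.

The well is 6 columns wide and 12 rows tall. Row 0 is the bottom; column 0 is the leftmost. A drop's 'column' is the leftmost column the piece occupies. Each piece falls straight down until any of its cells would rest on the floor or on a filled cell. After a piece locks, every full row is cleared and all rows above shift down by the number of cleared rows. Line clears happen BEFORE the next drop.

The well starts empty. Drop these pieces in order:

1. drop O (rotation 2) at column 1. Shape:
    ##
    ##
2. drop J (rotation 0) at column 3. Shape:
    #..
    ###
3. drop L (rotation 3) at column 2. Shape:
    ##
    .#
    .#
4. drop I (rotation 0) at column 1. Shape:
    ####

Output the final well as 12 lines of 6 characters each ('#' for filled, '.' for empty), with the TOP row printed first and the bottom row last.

Answer: ......
......
......
......
......
......
.####.
..##..
...#..
...#..
.###..
.#####

Derivation:
Drop 1: O rot2 at col 1 lands with bottom-row=0; cleared 0 line(s) (total 0); column heights now [0 2 2 0 0 0], max=2
Drop 2: J rot0 at col 3 lands with bottom-row=0; cleared 0 line(s) (total 0); column heights now [0 2 2 2 1 1], max=2
Drop 3: L rot3 at col 2 lands with bottom-row=2; cleared 0 line(s) (total 0); column heights now [0 2 5 5 1 1], max=5
Drop 4: I rot0 at col 1 lands with bottom-row=5; cleared 0 line(s) (total 0); column heights now [0 6 6 6 6 1], max=6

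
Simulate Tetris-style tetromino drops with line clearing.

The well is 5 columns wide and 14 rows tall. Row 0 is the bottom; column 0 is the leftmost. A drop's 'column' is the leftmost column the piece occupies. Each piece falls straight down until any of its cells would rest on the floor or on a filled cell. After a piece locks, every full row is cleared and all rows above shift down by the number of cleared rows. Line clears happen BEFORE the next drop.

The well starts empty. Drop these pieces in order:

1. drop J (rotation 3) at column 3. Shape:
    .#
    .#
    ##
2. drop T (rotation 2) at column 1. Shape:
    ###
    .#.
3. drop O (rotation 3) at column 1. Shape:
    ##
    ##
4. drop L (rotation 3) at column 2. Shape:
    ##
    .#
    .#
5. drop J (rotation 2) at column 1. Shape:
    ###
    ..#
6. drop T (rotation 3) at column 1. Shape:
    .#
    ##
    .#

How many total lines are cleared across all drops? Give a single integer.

Answer: 0

Derivation:
Drop 1: J rot3 at col 3 lands with bottom-row=0; cleared 0 line(s) (total 0); column heights now [0 0 0 1 3], max=3
Drop 2: T rot2 at col 1 lands with bottom-row=0; cleared 0 line(s) (total 0); column heights now [0 2 2 2 3], max=3
Drop 3: O rot3 at col 1 lands with bottom-row=2; cleared 0 line(s) (total 0); column heights now [0 4 4 2 3], max=4
Drop 4: L rot3 at col 2 lands with bottom-row=2; cleared 0 line(s) (total 0); column heights now [0 4 5 5 3], max=5
Drop 5: J rot2 at col 1 lands with bottom-row=5; cleared 0 line(s) (total 0); column heights now [0 7 7 7 3], max=7
Drop 6: T rot3 at col 1 lands with bottom-row=7; cleared 0 line(s) (total 0); column heights now [0 9 10 7 3], max=10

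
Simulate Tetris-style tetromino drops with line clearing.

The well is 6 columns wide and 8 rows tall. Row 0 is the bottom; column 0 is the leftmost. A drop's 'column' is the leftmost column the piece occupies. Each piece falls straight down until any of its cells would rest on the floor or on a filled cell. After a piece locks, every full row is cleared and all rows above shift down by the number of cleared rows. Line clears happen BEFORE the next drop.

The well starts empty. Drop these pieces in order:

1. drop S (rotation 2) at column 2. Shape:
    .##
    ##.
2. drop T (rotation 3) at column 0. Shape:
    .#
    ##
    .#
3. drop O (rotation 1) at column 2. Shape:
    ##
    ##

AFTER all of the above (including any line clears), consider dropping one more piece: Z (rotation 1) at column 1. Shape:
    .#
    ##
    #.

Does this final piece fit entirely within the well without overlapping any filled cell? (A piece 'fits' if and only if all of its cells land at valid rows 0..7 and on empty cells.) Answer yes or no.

Answer: yes

Derivation:
Drop 1: S rot2 at col 2 lands with bottom-row=0; cleared 0 line(s) (total 0); column heights now [0 0 1 2 2 0], max=2
Drop 2: T rot3 at col 0 lands with bottom-row=0; cleared 0 line(s) (total 0); column heights now [2 3 1 2 2 0], max=3
Drop 3: O rot1 at col 2 lands with bottom-row=2; cleared 0 line(s) (total 0); column heights now [2 3 4 4 2 0], max=4
Test piece Z rot1 at col 1 (width 2): heights before test = [2 3 4 4 2 0]; fits = True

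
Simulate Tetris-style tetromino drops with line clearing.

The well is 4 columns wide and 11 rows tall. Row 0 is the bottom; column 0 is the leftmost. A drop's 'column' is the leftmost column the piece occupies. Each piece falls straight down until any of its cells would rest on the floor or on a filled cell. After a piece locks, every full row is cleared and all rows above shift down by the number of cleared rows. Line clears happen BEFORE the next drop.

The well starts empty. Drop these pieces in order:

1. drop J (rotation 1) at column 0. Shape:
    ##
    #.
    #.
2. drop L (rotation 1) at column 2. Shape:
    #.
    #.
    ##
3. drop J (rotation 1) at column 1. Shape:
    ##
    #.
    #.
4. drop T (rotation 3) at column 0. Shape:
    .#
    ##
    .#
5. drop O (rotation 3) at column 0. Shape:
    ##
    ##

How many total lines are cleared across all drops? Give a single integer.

Drop 1: J rot1 at col 0 lands with bottom-row=0; cleared 0 line(s) (total 0); column heights now [3 3 0 0], max=3
Drop 2: L rot1 at col 2 lands with bottom-row=0; cleared 0 line(s) (total 0); column heights now [3 3 3 1], max=3
Drop 3: J rot1 at col 1 lands with bottom-row=3; cleared 0 line(s) (total 0); column heights now [3 6 6 1], max=6
Drop 4: T rot3 at col 0 lands with bottom-row=6; cleared 0 line(s) (total 0); column heights now [8 9 6 1], max=9
Drop 5: O rot3 at col 0 lands with bottom-row=9; cleared 0 line(s) (total 0); column heights now [11 11 6 1], max=11

Answer: 0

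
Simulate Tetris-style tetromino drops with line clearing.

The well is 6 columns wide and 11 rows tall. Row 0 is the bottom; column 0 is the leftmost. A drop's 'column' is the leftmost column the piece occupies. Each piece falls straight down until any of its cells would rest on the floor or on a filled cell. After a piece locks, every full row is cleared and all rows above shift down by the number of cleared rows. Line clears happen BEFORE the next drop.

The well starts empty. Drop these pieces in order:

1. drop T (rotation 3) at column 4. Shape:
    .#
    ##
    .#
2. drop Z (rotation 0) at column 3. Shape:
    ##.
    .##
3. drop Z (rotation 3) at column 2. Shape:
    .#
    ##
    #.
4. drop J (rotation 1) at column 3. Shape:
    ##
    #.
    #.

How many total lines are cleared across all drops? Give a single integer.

Answer: 0

Derivation:
Drop 1: T rot3 at col 4 lands with bottom-row=0; cleared 0 line(s) (total 0); column heights now [0 0 0 0 2 3], max=3
Drop 2: Z rot0 at col 3 lands with bottom-row=3; cleared 0 line(s) (total 0); column heights now [0 0 0 5 5 4], max=5
Drop 3: Z rot3 at col 2 lands with bottom-row=4; cleared 0 line(s) (total 0); column heights now [0 0 6 7 5 4], max=7
Drop 4: J rot1 at col 3 lands with bottom-row=7; cleared 0 line(s) (total 0); column heights now [0 0 6 10 10 4], max=10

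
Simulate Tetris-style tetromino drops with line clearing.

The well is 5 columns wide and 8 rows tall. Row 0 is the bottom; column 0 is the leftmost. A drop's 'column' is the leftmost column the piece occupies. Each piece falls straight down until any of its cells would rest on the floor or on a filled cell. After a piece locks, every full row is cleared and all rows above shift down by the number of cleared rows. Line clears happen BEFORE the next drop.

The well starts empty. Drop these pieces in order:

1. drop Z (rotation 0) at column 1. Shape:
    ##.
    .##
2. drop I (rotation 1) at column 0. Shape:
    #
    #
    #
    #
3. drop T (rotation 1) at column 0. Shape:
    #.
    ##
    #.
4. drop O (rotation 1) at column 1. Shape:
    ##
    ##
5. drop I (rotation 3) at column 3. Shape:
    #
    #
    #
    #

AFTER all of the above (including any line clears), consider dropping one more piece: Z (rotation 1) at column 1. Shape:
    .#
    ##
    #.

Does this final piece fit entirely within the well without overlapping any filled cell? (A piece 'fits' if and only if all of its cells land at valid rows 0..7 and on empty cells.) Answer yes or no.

Drop 1: Z rot0 at col 1 lands with bottom-row=0; cleared 0 line(s) (total 0); column heights now [0 2 2 1 0], max=2
Drop 2: I rot1 at col 0 lands with bottom-row=0; cleared 0 line(s) (total 0); column heights now [4 2 2 1 0], max=4
Drop 3: T rot1 at col 0 lands with bottom-row=4; cleared 0 line(s) (total 0); column heights now [7 6 2 1 0], max=7
Drop 4: O rot1 at col 1 lands with bottom-row=6; cleared 0 line(s) (total 0); column heights now [7 8 8 1 0], max=8
Drop 5: I rot3 at col 3 lands with bottom-row=1; cleared 0 line(s) (total 0); column heights now [7 8 8 5 0], max=8
Test piece Z rot1 at col 1 (width 2): heights before test = [7 8 8 5 0]; fits = False

Answer: no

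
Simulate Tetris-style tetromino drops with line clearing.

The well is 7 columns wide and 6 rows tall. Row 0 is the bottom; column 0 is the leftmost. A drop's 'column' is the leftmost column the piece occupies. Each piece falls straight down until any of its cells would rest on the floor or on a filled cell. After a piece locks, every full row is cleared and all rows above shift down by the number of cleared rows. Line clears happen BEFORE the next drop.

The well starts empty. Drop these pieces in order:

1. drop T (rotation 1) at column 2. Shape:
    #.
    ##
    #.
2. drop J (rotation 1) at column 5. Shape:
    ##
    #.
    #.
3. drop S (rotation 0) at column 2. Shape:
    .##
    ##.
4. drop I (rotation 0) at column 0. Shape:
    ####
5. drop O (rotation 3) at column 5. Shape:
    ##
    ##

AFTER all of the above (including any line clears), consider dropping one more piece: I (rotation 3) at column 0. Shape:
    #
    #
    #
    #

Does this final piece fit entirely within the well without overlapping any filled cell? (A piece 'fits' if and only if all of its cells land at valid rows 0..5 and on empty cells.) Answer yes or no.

Answer: no

Derivation:
Drop 1: T rot1 at col 2 lands with bottom-row=0; cleared 0 line(s) (total 0); column heights now [0 0 3 2 0 0 0], max=3
Drop 2: J rot1 at col 5 lands with bottom-row=0; cleared 0 line(s) (total 0); column heights now [0 0 3 2 0 3 3], max=3
Drop 3: S rot0 at col 2 lands with bottom-row=3; cleared 0 line(s) (total 0); column heights now [0 0 4 5 5 3 3], max=5
Drop 4: I rot0 at col 0 lands with bottom-row=5; cleared 0 line(s) (total 0); column heights now [6 6 6 6 5 3 3], max=6
Drop 5: O rot3 at col 5 lands with bottom-row=3; cleared 0 line(s) (total 0); column heights now [6 6 6 6 5 5 5], max=6
Test piece I rot3 at col 0 (width 1): heights before test = [6 6 6 6 5 5 5]; fits = False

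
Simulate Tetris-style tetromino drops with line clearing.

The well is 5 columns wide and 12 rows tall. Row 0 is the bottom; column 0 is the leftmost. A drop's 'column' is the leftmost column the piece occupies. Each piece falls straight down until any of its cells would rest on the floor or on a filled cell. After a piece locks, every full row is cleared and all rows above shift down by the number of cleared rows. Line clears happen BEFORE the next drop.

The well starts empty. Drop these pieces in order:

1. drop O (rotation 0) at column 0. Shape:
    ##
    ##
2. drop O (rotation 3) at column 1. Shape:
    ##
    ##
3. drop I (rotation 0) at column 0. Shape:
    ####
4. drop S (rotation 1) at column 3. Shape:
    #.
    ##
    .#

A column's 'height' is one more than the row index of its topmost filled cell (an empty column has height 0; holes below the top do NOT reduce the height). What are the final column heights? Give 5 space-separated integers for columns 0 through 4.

Drop 1: O rot0 at col 0 lands with bottom-row=0; cleared 0 line(s) (total 0); column heights now [2 2 0 0 0], max=2
Drop 2: O rot3 at col 1 lands with bottom-row=2; cleared 0 line(s) (total 0); column heights now [2 4 4 0 0], max=4
Drop 3: I rot0 at col 0 lands with bottom-row=4; cleared 0 line(s) (total 0); column heights now [5 5 5 5 0], max=5
Drop 4: S rot1 at col 3 lands with bottom-row=4; cleared 1 line(s) (total 1); column heights now [2 4 4 6 5], max=6

Answer: 2 4 4 6 5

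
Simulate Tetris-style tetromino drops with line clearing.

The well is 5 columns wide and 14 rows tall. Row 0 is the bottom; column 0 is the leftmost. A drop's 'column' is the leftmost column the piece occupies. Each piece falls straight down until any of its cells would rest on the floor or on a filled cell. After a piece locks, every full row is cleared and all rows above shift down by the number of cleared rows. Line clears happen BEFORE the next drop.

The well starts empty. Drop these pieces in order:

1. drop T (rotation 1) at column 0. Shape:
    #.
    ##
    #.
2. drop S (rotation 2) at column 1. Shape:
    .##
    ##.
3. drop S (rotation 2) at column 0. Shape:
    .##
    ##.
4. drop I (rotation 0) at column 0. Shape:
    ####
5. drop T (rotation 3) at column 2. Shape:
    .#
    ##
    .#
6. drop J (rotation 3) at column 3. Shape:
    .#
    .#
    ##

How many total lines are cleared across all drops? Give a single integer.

Drop 1: T rot1 at col 0 lands with bottom-row=0; cleared 0 line(s) (total 0); column heights now [3 2 0 0 0], max=3
Drop 2: S rot2 at col 1 lands with bottom-row=2; cleared 0 line(s) (total 0); column heights now [3 3 4 4 0], max=4
Drop 3: S rot2 at col 0 lands with bottom-row=3; cleared 0 line(s) (total 0); column heights now [4 5 5 4 0], max=5
Drop 4: I rot0 at col 0 lands with bottom-row=5; cleared 0 line(s) (total 0); column heights now [6 6 6 6 0], max=6
Drop 5: T rot3 at col 2 lands with bottom-row=6; cleared 0 line(s) (total 0); column heights now [6 6 8 9 0], max=9
Drop 6: J rot3 at col 3 lands with bottom-row=9; cleared 0 line(s) (total 0); column heights now [6 6 8 10 12], max=12

Answer: 0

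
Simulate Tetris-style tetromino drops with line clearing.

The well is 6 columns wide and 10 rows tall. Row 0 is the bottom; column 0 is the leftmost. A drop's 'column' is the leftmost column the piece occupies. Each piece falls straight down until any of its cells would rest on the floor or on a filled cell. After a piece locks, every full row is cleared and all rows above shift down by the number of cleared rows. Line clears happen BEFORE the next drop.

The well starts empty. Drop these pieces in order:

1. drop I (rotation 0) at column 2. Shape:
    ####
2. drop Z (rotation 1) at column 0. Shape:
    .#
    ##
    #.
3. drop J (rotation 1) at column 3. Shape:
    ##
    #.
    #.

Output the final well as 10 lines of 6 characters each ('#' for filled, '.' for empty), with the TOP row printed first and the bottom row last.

Answer: ......
......
......
......
......
......
...##.
.#.#..
##.#..
#.####

Derivation:
Drop 1: I rot0 at col 2 lands with bottom-row=0; cleared 0 line(s) (total 0); column heights now [0 0 1 1 1 1], max=1
Drop 2: Z rot1 at col 0 lands with bottom-row=0; cleared 0 line(s) (total 0); column heights now [2 3 1 1 1 1], max=3
Drop 3: J rot1 at col 3 lands with bottom-row=1; cleared 0 line(s) (total 0); column heights now [2 3 1 4 4 1], max=4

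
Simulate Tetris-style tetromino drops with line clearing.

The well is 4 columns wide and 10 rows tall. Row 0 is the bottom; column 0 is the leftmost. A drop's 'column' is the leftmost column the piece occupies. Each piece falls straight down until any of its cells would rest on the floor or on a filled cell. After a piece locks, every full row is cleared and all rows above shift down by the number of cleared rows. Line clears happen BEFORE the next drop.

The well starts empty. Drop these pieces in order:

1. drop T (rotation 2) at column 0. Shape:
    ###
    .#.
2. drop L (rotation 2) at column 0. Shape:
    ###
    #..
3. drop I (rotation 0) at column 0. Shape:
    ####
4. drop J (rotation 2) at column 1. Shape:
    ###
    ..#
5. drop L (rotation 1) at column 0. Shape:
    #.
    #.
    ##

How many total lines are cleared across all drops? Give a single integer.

Drop 1: T rot2 at col 0 lands with bottom-row=0; cleared 0 line(s) (total 0); column heights now [2 2 2 0], max=2
Drop 2: L rot2 at col 0 lands with bottom-row=2; cleared 0 line(s) (total 0); column heights now [4 4 4 0], max=4
Drop 3: I rot0 at col 0 lands with bottom-row=4; cleared 1 line(s) (total 1); column heights now [4 4 4 0], max=4
Drop 4: J rot2 at col 1 lands with bottom-row=3; cleared 1 line(s) (total 2); column heights now [3 4 4 4], max=4
Drop 5: L rot1 at col 0 lands with bottom-row=4; cleared 0 line(s) (total 2); column heights now [7 5 4 4], max=7

Answer: 2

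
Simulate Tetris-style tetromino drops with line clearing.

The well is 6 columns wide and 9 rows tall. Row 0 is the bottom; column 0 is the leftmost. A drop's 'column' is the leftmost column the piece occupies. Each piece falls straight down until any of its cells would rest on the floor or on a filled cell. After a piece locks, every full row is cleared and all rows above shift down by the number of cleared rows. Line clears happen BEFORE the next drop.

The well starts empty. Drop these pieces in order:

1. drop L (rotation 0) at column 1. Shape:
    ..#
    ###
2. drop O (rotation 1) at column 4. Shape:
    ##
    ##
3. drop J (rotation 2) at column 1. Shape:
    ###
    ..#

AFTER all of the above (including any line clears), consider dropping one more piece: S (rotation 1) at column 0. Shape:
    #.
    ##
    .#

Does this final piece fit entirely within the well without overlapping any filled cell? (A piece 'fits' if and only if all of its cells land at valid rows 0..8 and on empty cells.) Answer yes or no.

Drop 1: L rot0 at col 1 lands with bottom-row=0; cleared 0 line(s) (total 0); column heights now [0 1 1 2 0 0], max=2
Drop 2: O rot1 at col 4 lands with bottom-row=0; cleared 0 line(s) (total 0); column heights now [0 1 1 2 2 2], max=2
Drop 3: J rot2 at col 1 lands with bottom-row=2; cleared 0 line(s) (total 0); column heights now [0 4 4 4 2 2], max=4
Test piece S rot1 at col 0 (width 2): heights before test = [0 4 4 4 2 2]; fits = True

Answer: yes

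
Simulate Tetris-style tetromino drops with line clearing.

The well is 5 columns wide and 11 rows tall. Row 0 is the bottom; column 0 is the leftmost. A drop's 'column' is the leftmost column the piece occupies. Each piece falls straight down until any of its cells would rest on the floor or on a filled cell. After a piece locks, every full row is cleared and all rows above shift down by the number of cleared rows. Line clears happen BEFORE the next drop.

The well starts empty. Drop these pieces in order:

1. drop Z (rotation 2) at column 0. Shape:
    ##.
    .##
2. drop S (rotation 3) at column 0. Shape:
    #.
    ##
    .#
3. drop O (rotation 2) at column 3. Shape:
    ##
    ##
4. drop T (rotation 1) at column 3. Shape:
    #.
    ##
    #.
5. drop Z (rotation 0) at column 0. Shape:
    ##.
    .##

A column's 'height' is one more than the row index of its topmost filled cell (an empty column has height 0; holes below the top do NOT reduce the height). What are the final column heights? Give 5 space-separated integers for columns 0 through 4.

Drop 1: Z rot2 at col 0 lands with bottom-row=0; cleared 0 line(s) (total 0); column heights now [2 2 1 0 0], max=2
Drop 2: S rot3 at col 0 lands with bottom-row=2; cleared 0 line(s) (total 0); column heights now [5 4 1 0 0], max=5
Drop 3: O rot2 at col 3 lands with bottom-row=0; cleared 0 line(s) (total 0); column heights now [5 4 1 2 2], max=5
Drop 4: T rot1 at col 3 lands with bottom-row=2; cleared 0 line(s) (total 0); column heights now [5 4 1 5 4], max=5
Drop 5: Z rot0 at col 0 lands with bottom-row=4; cleared 0 line(s) (total 0); column heights now [6 6 5 5 4], max=6

Answer: 6 6 5 5 4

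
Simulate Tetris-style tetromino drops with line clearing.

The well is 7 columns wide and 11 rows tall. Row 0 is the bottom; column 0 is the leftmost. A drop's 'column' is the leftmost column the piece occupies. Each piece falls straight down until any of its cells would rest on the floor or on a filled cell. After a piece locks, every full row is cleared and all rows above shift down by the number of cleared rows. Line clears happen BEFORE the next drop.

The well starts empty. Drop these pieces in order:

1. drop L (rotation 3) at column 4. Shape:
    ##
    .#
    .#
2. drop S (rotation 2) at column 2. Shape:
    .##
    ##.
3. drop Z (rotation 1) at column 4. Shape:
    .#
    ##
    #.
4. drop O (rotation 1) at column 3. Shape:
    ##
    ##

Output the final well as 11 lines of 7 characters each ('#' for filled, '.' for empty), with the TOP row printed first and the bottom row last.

Drop 1: L rot3 at col 4 lands with bottom-row=0; cleared 0 line(s) (total 0); column heights now [0 0 0 0 3 3 0], max=3
Drop 2: S rot2 at col 2 lands with bottom-row=2; cleared 0 line(s) (total 0); column heights now [0 0 3 4 4 3 0], max=4
Drop 3: Z rot1 at col 4 lands with bottom-row=4; cleared 0 line(s) (total 0); column heights now [0 0 3 4 6 7 0], max=7
Drop 4: O rot1 at col 3 lands with bottom-row=6; cleared 0 line(s) (total 0); column heights now [0 0 3 8 8 7 0], max=8

Answer: .......
.......
.......
...##..
...###.
....##.
....#..
...##..
..####.
.....#.
.....#.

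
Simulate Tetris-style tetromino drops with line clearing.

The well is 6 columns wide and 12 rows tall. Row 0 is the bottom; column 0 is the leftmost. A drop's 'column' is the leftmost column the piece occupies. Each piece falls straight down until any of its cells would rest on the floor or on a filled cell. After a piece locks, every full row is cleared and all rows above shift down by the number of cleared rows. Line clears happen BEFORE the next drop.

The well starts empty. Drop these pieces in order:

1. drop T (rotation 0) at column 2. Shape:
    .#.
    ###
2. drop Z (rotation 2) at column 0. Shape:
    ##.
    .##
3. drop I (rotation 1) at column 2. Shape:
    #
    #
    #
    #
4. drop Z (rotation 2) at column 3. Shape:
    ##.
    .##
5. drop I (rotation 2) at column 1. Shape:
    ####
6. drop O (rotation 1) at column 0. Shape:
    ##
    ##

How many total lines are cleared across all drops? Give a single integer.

Answer: 0

Derivation:
Drop 1: T rot0 at col 2 lands with bottom-row=0; cleared 0 line(s) (total 0); column heights now [0 0 1 2 1 0], max=2
Drop 2: Z rot2 at col 0 lands with bottom-row=1; cleared 0 line(s) (total 0); column heights now [3 3 2 2 1 0], max=3
Drop 3: I rot1 at col 2 lands with bottom-row=2; cleared 0 line(s) (total 0); column heights now [3 3 6 2 1 0], max=6
Drop 4: Z rot2 at col 3 lands with bottom-row=1; cleared 0 line(s) (total 0); column heights now [3 3 6 3 3 2], max=6
Drop 5: I rot2 at col 1 lands with bottom-row=6; cleared 0 line(s) (total 0); column heights now [3 7 7 7 7 2], max=7
Drop 6: O rot1 at col 0 lands with bottom-row=7; cleared 0 line(s) (total 0); column heights now [9 9 7 7 7 2], max=9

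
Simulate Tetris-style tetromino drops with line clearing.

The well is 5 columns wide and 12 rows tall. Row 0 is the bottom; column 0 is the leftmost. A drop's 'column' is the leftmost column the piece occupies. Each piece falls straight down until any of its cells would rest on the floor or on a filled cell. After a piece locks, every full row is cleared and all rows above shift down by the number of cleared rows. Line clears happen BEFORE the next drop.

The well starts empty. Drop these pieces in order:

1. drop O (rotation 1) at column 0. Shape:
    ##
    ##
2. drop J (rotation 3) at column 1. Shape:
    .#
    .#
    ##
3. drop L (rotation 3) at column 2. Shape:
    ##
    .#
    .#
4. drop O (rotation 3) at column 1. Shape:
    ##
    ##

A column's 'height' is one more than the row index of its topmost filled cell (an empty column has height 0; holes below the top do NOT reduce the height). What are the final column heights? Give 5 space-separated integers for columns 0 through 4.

Drop 1: O rot1 at col 0 lands with bottom-row=0; cleared 0 line(s) (total 0); column heights now [2 2 0 0 0], max=2
Drop 2: J rot3 at col 1 lands with bottom-row=2; cleared 0 line(s) (total 0); column heights now [2 3 5 0 0], max=5
Drop 3: L rot3 at col 2 lands with bottom-row=3; cleared 0 line(s) (total 0); column heights now [2 3 6 6 0], max=6
Drop 4: O rot3 at col 1 lands with bottom-row=6; cleared 0 line(s) (total 0); column heights now [2 8 8 6 0], max=8

Answer: 2 8 8 6 0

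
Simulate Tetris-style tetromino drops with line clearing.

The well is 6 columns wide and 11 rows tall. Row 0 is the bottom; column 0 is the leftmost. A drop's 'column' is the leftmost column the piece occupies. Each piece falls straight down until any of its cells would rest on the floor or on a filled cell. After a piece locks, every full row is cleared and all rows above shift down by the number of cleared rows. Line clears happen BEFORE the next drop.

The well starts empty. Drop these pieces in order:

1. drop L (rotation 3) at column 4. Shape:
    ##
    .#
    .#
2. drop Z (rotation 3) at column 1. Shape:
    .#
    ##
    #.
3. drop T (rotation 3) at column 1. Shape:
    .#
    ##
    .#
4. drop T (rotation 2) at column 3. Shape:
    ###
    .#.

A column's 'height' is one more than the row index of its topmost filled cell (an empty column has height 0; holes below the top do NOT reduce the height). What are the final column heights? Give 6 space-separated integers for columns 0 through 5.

Answer: 0 5 6 5 5 5

Derivation:
Drop 1: L rot3 at col 4 lands with bottom-row=0; cleared 0 line(s) (total 0); column heights now [0 0 0 0 3 3], max=3
Drop 2: Z rot3 at col 1 lands with bottom-row=0; cleared 0 line(s) (total 0); column heights now [0 2 3 0 3 3], max=3
Drop 3: T rot3 at col 1 lands with bottom-row=3; cleared 0 line(s) (total 0); column heights now [0 5 6 0 3 3], max=6
Drop 4: T rot2 at col 3 lands with bottom-row=3; cleared 0 line(s) (total 0); column heights now [0 5 6 5 5 5], max=6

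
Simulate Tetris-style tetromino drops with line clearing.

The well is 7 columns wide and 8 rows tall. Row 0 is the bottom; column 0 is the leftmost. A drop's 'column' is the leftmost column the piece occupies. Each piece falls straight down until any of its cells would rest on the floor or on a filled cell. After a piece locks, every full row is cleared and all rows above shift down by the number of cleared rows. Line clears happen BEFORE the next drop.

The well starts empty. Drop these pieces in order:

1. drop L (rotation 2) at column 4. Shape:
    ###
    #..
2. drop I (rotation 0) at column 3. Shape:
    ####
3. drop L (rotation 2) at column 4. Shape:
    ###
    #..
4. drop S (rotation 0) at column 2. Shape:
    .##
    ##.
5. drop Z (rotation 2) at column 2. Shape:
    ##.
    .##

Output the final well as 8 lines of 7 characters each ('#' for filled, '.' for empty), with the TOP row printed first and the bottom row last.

Drop 1: L rot2 at col 4 lands with bottom-row=0; cleared 0 line(s) (total 0); column heights now [0 0 0 0 2 2 2], max=2
Drop 2: I rot0 at col 3 lands with bottom-row=2; cleared 0 line(s) (total 0); column heights now [0 0 0 3 3 3 3], max=3
Drop 3: L rot2 at col 4 lands with bottom-row=3; cleared 0 line(s) (total 0); column heights now [0 0 0 3 5 5 5], max=5
Drop 4: S rot0 at col 2 lands with bottom-row=4; cleared 0 line(s) (total 0); column heights now [0 0 5 6 6 5 5], max=6
Drop 5: Z rot2 at col 2 lands with bottom-row=6; cleared 0 line(s) (total 0); column heights now [0 0 8 8 7 5 5], max=8

Answer: ..##...
...##..
...##..
..#####
....#..
...####
....###
....#..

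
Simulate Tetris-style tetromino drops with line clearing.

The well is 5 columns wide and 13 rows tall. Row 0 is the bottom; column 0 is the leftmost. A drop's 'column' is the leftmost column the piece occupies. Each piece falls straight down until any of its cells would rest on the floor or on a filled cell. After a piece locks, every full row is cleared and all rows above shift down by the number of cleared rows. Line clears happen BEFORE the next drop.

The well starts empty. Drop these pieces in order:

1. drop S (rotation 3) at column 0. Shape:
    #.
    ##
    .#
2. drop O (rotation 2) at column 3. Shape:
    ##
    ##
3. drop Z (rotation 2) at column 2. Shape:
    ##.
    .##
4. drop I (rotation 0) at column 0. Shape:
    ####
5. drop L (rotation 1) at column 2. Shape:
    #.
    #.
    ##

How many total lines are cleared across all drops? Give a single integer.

Drop 1: S rot3 at col 0 lands with bottom-row=0; cleared 0 line(s) (total 0); column heights now [3 2 0 0 0], max=3
Drop 2: O rot2 at col 3 lands with bottom-row=0; cleared 0 line(s) (total 0); column heights now [3 2 0 2 2], max=3
Drop 3: Z rot2 at col 2 lands with bottom-row=2; cleared 0 line(s) (total 0); column heights now [3 2 4 4 3], max=4
Drop 4: I rot0 at col 0 lands with bottom-row=4; cleared 0 line(s) (total 0); column heights now [5 5 5 5 3], max=5
Drop 5: L rot1 at col 2 lands with bottom-row=5; cleared 0 line(s) (total 0); column heights now [5 5 8 6 3], max=8

Answer: 0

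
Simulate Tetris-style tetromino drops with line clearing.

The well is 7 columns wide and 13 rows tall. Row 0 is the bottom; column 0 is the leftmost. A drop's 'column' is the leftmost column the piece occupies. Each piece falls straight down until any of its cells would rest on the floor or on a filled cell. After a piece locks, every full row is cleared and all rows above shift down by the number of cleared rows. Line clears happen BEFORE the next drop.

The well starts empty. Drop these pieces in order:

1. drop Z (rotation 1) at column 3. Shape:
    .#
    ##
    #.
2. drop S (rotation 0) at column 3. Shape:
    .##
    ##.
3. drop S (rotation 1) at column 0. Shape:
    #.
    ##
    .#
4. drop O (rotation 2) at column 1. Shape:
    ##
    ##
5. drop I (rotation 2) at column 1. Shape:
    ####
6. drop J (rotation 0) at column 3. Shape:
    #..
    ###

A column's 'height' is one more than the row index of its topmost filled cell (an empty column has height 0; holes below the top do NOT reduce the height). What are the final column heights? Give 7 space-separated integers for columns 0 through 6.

Drop 1: Z rot1 at col 3 lands with bottom-row=0; cleared 0 line(s) (total 0); column heights now [0 0 0 2 3 0 0], max=3
Drop 2: S rot0 at col 3 lands with bottom-row=3; cleared 0 line(s) (total 0); column heights now [0 0 0 4 5 5 0], max=5
Drop 3: S rot1 at col 0 lands with bottom-row=0; cleared 0 line(s) (total 0); column heights now [3 2 0 4 5 5 0], max=5
Drop 4: O rot2 at col 1 lands with bottom-row=2; cleared 0 line(s) (total 0); column heights now [3 4 4 4 5 5 0], max=5
Drop 5: I rot2 at col 1 lands with bottom-row=5; cleared 0 line(s) (total 0); column heights now [3 6 6 6 6 5 0], max=6
Drop 6: J rot0 at col 3 lands with bottom-row=6; cleared 0 line(s) (total 0); column heights now [3 6 6 8 7 7 0], max=8

Answer: 3 6 6 8 7 7 0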